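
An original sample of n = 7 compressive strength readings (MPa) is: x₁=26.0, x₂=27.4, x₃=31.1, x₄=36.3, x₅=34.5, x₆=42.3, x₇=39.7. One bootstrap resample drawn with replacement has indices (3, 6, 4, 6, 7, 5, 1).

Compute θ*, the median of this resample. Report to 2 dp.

θ* = 36.30

Resample values: 31.1, 42.3, 36.3, 42.3, 39.7, 34.5, 26.0.
Sorted: 26.0, 31.1, 34.5, 36.3, 39.7, 42.3, 42.3
Median = middle value = 36.30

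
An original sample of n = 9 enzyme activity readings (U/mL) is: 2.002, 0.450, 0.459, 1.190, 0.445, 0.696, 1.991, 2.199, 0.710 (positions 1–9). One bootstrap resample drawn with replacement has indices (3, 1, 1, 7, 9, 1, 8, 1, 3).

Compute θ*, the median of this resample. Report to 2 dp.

Resample values: 0.459, 2.002, 2.002, 1.991, 0.710, 2.002, 2.199, 2.002, 0.459.
Sorted: 0.459, 0.459, 0.710, 1.991, 2.002, 2.002, 2.002, 2.002, 2.199
Median = middle value = 2.00

θ* = 2.00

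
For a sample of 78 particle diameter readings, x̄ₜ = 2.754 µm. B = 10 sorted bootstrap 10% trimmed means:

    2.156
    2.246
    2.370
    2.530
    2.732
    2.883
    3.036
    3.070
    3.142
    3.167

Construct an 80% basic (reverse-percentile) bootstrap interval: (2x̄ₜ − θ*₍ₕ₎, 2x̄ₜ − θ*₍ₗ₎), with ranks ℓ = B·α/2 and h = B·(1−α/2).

Percentile endpoints at ranks 1 and 9: θ*₍1₎ = 2.156, θ*₍9₎ = 3.142.
Basic interval reflects these around x̄ₜ:
  lower = 2 × 2.754 − 3.142 = 2.366
  upper = 2 × 2.754 − 2.156 = 3.352

(2.366, 3.352)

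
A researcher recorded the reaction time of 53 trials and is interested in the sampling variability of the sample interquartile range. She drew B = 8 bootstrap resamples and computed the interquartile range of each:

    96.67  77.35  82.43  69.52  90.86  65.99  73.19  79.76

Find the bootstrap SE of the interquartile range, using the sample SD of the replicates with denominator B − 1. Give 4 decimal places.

Bootstrap SE is the standard deviation of the 8 replicate interquartile ranges.
Mean of replicates: (96.67 + 77.35 + 82.43 + 69.52 + 90.86 + 65.99 + 73.19 + 79.76) / 8 = 635.77000 / 8 = 79.47125
Sum of squared deviations: (+17.19875)² + (−2.12125)² + (+2.95875)² + (−9.95125)² + (+11.38875)² + (−13.48125)² + (−6.28125)² + (+0.28875)² = 759.06349
Variance = 759.06349 / 7 = 108.43764
SE* = √108.43764

SE* = 10.4133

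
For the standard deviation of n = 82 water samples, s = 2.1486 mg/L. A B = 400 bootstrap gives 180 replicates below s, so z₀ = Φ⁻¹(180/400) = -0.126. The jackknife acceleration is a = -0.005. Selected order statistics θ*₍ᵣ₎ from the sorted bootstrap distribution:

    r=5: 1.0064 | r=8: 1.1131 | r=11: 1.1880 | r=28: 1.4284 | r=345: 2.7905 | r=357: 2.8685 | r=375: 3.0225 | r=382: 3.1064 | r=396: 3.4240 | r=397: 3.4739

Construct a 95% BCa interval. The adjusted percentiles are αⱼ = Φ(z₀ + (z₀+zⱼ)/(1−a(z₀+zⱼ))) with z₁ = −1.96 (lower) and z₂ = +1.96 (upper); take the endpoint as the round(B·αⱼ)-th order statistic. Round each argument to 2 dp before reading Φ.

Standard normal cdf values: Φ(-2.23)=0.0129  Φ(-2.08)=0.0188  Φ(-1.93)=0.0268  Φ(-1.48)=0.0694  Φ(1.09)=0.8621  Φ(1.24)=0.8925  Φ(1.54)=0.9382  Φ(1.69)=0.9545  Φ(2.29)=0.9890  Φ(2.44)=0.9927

Lower: z₀ + z₁ = -0.126 + (-1.960) = -2.086; 1 − a(z₀+z₁) = 1 − (-0.005)(-2.086) = 0.9896; argument = -0.126 + (-2.086)/0.9896 = -2.2340 → -2.23.
α₁ = Φ(-2.23) = 0.0129; rank = round(400 × 0.0129) = 5; θ*₍5₎ = 1.0064.
Upper: z₀ + z₂ = 1.834; 1 − a(z₀+z₂) = 1.0092; argument = 1.6913 → 1.69; α₂ = 0.9545; rank = 382; θ*₍382₎ = 3.1064.

(1.0064, 3.1064)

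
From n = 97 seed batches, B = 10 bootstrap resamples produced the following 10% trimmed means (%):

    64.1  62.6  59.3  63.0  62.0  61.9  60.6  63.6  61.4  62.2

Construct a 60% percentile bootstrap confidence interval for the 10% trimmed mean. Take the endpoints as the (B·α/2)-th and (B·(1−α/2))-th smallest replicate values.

(60.6, 63.0)

Sorted replicates: 59.3, 60.6, 61.4, 61.9, 62.0, 62.2, 62.6, 63.0, 63.6, 64.1
α = 0.40; lower rank = 10 × 0.200 = 2; upper rank = 10 × 0.800 = 8.
The 2nd smallest replicate is 60.6; the 8th is 63.0.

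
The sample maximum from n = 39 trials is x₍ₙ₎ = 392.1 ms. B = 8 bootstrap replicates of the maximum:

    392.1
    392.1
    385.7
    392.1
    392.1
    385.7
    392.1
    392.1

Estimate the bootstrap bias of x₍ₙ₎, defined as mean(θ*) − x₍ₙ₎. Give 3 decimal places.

bias = −1.600

mean(θ*) = (392.1 + 392.1 + 385.7 + 392.1 + 392.1 + 385.7 + 392.1 + 392.1) / 8 = 390.5000
bias = 390.5000 − 392.1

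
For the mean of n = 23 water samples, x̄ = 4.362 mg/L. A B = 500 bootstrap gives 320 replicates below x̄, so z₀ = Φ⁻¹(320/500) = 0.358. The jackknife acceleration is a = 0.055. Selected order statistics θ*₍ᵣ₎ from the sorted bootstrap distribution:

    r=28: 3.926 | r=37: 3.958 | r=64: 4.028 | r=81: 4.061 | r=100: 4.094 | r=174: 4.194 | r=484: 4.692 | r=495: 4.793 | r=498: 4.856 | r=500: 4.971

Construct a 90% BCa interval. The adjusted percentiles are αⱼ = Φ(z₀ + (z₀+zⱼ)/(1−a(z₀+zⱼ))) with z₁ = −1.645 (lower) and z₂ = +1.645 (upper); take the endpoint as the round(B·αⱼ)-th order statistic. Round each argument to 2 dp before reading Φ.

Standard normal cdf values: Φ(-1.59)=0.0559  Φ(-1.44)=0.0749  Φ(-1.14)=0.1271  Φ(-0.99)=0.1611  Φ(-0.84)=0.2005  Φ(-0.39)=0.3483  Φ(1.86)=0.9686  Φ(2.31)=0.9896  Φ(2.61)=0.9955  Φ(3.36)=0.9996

Lower: z₀ + z₁ = 0.358 + (-1.645) = -1.287; 1 − a(z₀+z₁) = 1 − (0.055)(-1.287) = 1.0708; argument = 0.358 + (-1.287)/1.0708 = -0.8439 → -0.84.
α₁ = Φ(-0.84) = 0.2005; rank = round(500 × 0.2005) = 100; θ*₍100₎ = 4.094.
Upper: z₀ + z₂ = 2.003; 1 − a(z₀+z₂) = 0.8898; argument = 2.6090 → 2.61; α₂ = 0.9955; rank = 498; θ*₍498₎ = 4.856.

(4.094, 4.856)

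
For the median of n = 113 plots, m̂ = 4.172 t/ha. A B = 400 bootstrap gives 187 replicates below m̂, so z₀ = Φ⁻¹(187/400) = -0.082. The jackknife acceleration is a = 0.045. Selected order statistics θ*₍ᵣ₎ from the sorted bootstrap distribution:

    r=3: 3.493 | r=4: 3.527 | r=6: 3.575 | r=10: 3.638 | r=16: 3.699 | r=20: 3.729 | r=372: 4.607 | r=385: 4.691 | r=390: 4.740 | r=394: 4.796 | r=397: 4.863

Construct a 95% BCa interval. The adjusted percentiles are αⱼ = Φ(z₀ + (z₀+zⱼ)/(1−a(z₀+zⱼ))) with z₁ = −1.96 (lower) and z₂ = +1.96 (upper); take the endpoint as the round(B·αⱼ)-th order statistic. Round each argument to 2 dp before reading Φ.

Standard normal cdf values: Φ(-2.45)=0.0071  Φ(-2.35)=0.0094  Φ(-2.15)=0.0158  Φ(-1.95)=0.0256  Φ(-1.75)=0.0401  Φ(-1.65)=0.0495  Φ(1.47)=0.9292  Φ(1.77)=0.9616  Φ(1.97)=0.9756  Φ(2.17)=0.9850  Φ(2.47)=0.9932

Lower: z₀ + z₁ = -0.082 + (-1.960) = -2.042; 1 − a(z₀+z₁) = 1 − (0.045)(-2.042) = 1.0919; argument = -0.082 + (-2.042)/1.0919 = -1.9522 → -1.95.
α₁ = Φ(-1.95) = 0.0256; rank = round(400 × 0.0256) = 10; θ*₍10₎ = 3.638.
Upper: z₀ + z₂ = 1.878; 1 − a(z₀+z₂) = 0.9155; argument = 1.9694 → 1.97; α₂ = 0.9756; rank = 390; θ*₍390₎ = 4.740.

(3.638, 4.740)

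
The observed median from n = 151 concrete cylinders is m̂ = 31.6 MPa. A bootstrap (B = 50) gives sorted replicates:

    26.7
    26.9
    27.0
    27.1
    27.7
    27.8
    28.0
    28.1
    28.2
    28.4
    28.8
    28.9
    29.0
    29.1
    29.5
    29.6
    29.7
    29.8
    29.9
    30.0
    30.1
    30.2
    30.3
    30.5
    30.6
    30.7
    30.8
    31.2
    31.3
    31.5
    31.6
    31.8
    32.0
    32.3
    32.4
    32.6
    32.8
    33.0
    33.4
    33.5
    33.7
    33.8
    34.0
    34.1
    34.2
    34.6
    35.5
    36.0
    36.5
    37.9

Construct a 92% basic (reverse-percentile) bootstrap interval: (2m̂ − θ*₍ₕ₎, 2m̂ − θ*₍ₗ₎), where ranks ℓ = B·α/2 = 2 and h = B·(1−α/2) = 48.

Percentile endpoints at ranks 2 and 48: θ*₍2₎ = 26.9, θ*₍48₎ = 36.0.
Basic interval reflects these around m̂:
  lower = 2 × 31.6 − 36.0 = 27.2
  upper = 2 × 31.6 − 26.9 = 36.3

(27.2, 36.3)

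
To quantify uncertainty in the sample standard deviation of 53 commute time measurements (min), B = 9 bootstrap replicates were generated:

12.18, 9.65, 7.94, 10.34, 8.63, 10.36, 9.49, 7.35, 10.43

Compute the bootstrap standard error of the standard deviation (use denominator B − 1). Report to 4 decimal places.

Bootstrap SE is the standard deviation of the 9 replicate standard deviations.
Mean of replicates: (12.18 + 9.65 + 7.94 + 10.34 + 8.63 + 10.36 + 9.49 + 7.35 + 10.43) / 9 = 86.37000 / 9 = 9.59667
Sum of squared deviations: (+2.58333)² + (+0.05333)² + (−1.65667)² + (+0.74333)² + (−0.96667)² + (+0.76333)² + (−0.10667)² + (−2.24667)² + (+0.83333)² = 17.24400
Variance = 17.24400 / 8 = 2.15550
SE* = √2.15550

SE* = 1.4682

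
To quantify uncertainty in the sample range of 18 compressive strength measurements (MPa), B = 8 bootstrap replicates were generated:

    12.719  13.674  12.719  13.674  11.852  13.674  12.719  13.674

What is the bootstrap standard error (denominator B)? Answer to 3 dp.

SE* = 0.643

Bootstrap SE is the standard deviation of the 8 replicate ranges.
Mean of replicates: (12.719 + 13.674 + 12.719 + 13.674 + 11.852 + 13.674 + 12.719 + 13.674) / 8 = 104.7050 / 8 = 13.0881
Sum of squared deviations: (−0.3691)² + (+0.5859)² + (−0.3691)² + (+0.5859)² + (−1.2361)² + (+0.5859)² + (−0.3691)² + (+0.5859)² = 3.3098
Variance = 3.3098 / 8 = 0.4137
SE* = √0.4137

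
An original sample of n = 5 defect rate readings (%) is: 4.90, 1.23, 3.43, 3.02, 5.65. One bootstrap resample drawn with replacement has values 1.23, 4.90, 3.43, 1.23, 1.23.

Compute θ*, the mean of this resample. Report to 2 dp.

θ* = 2.40

Mean = (1.23 + 4.90 + 3.43 + 1.23 + 1.23) / 5 = 12.020 / 5 = 2.40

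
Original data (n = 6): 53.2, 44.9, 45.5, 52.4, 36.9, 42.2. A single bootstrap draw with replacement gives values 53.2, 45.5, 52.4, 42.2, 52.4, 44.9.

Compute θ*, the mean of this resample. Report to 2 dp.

Mean = (53.2 + 45.5 + 52.4 + 42.2 + 52.4 + 44.9) / 6 = 290.60 / 6 = 48.43

θ* = 48.43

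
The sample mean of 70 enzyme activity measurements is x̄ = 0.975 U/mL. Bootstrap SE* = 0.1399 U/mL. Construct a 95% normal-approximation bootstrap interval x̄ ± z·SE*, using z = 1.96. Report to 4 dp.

Margin = 1.96 × 0.1399 = 0.27420
Interval: 0.975 ± 0.27420

(0.7008, 1.2492)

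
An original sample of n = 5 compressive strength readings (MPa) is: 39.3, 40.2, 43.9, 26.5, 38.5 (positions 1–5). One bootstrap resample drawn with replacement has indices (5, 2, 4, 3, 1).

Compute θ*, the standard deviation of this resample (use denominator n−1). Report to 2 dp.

Resample values: 38.5, 40.2, 26.5, 43.9, 39.3.
Mean = 37.6800; sum of squared deviations = 173.3280
s² = 173.3280 / 4 = 43.3320
s = √43.3320 = 6.58

θ* = 6.58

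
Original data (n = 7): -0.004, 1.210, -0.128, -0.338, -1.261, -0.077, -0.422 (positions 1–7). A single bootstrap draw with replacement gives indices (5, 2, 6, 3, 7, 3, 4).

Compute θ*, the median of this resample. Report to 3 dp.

Resample values: -1.261, 1.210, -0.077, -0.128, -0.422, -0.128, -0.338.
Sorted: -1.261, -0.422, -0.338, -0.128, -0.128, -0.077, 1.210
Median = middle value = -0.128

θ* = -0.128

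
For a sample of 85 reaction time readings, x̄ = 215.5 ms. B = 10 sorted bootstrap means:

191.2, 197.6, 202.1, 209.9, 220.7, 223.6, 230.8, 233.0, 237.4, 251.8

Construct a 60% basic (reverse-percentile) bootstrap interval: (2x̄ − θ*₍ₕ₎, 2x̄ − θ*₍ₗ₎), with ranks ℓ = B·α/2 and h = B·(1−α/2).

(198.0, 233.4)

Percentile endpoints at ranks 2 and 8: θ*₍2₎ = 197.6, θ*₍8₎ = 233.0.
Basic interval reflects these around x̄:
  lower = 2 × 215.5 − 233.0 = 198.0
  upper = 2 × 215.5 − 197.6 = 233.4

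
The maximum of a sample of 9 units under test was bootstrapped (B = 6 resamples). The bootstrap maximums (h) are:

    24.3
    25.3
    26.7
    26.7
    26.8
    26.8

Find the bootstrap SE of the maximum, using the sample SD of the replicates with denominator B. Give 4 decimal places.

SE* = 0.9644

Bootstrap SE is the standard deviation of the 6 replicate maximums.
Mean of replicates: (24.3 + 25.3 + 26.7 + 26.7 + 26.8 + 26.8) / 6 = 156.60000 / 6 = 26.10000
Sum of squared deviations: (−1.80000)² + (−0.80000)² + (+0.60000)² + (+0.60000)² + (+0.70000)² + (+0.70000)² = 5.58000
Variance = 5.58000 / 6 = 0.93000
SE* = √0.93000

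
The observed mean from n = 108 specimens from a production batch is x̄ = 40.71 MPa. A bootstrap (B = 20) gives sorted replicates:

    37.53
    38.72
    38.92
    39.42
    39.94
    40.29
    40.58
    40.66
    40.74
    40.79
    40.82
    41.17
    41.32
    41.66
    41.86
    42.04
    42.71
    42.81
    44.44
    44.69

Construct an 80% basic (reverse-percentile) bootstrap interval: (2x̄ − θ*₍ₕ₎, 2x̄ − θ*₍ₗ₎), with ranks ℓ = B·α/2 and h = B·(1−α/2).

(38.61, 42.70)

Percentile endpoints at ranks 2 and 18: θ*₍2₎ = 38.72, θ*₍18₎ = 42.81.
Basic interval reflects these around x̄:
  lower = 2 × 40.71 − 42.81 = 38.61
  upper = 2 × 40.71 − 38.72 = 42.70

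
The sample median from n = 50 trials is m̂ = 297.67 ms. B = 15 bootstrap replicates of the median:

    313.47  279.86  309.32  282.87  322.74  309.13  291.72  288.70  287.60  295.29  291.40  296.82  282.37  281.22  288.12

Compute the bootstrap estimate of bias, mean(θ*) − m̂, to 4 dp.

bias = −2.9613

mean(θ*) = (313.47 + 279.86 + 309.32 + 282.87 + 322.74 + 309.13 + 291.72 + 288.70 + 287.60 + 295.29 + 291.40 + 296.82 + 282.37 + 281.22 + 288.12) / 15 = 294.70867
bias = 294.70867 − 297.67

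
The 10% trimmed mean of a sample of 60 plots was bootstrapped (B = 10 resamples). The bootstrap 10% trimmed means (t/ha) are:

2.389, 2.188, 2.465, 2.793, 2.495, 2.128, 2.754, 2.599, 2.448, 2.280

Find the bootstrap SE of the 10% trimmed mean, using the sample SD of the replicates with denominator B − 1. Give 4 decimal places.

SE* = 0.2209

Bootstrap SE is the standard deviation of the 10 replicate 10% trimmed means.
Mean of replicates: (2.389 + 2.188 + 2.465 + 2.793 + 2.495 + 2.128 + 2.754 + 2.599 + 2.448 + 2.280) / 10 = 24.53900 / 10 = 2.45390
Sum of squared deviations: (−0.06490)² + (−0.26590)² + (+0.01110)² + (+0.33910)² + (+0.04110)² + (−0.32590)² + (+0.30010)² + (+0.14510)² + (−0.00590)² + (−0.17390)² = 0.43932
Variance = 0.43932 / 9 = 0.04881
SE* = √0.04881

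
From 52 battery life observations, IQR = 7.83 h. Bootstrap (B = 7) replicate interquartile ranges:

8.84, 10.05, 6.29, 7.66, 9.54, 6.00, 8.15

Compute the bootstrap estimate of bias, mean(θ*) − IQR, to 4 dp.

mean(θ*) = (8.84 + 10.05 + 6.29 + 7.66 + 9.54 + 6.00 + 8.15) / 7 = 8.07571
bias = 8.07571 − 7.83

bias = +0.2457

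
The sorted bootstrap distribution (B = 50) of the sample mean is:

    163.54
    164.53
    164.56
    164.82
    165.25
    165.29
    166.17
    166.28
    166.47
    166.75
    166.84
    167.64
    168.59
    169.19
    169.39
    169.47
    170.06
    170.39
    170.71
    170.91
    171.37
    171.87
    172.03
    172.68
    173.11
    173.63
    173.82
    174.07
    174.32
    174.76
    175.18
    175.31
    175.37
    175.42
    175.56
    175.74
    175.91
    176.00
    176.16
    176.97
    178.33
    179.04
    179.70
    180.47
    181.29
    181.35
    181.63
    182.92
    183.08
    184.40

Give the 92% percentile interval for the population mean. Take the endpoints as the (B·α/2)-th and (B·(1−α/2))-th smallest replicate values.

α = 0.08; lower rank = 50 × 0.040 = 2; upper rank = 50 × 0.960 = 48.
The 2nd smallest replicate is 164.53; the 48th is 182.92.

(164.53, 182.92)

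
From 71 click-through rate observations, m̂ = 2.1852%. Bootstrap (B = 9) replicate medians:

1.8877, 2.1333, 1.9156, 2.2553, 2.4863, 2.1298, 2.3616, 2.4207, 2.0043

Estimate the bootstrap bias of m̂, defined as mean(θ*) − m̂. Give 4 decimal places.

mean(θ*) = (1.8877 + 2.1333 + 1.9156 + 2.2553 + 2.4863 + 2.1298 + 2.3616 + 2.4207 + 2.0043) / 9 = 2.17718
bias = 2.17718 − 2.1852

bias = −0.0080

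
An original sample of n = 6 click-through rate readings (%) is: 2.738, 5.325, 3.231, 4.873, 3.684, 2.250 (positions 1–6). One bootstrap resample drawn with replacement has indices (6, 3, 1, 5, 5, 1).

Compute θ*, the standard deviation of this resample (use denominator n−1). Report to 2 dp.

θ* = 0.58

Resample values: 2.250, 3.231, 2.738, 3.684, 3.684, 2.738.
Mean = 3.0542; sum of squared deviations = 1.6713
s² = 1.6713 / 5 = 0.3343
s = √0.3343 = 0.58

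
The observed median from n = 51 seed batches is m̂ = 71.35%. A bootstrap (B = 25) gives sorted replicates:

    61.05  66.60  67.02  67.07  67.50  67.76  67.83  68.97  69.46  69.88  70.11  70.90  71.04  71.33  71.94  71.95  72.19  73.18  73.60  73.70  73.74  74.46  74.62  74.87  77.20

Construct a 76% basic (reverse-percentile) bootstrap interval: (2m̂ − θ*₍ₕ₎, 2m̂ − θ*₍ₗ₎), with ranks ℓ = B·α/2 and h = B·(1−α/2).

Percentile endpoints at ranks 3 and 22: θ*₍3₎ = 67.02, θ*₍22₎ = 74.46.
Basic interval reflects these around m̂:
  lower = 2 × 71.35 − 74.46 = 68.24
  upper = 2 × 71.35 − 67.02 = 75.68

(68.24, 75.68)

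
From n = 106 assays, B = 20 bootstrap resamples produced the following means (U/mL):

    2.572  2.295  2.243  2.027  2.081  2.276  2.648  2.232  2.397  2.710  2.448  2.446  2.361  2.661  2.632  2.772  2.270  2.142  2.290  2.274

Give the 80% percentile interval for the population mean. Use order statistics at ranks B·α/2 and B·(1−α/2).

(2.081, 2.661)

Sorted replicates: 2.027, 2.081, 2.142, 2.232, 2.243, 2.270, 2.274, 2.276, 2.290, 2.295, 2.361, 2.397, 2.446, 2.448, 2.572, 2.632, 2.648, 2.661, 2.710, 2.772
α = 0.20; lower rank = 20 × 0.100 = 2; upper rank = 20 × 0.900 = 18.
The 2nd smallest replicate is 2.081; the 18th is 2.661.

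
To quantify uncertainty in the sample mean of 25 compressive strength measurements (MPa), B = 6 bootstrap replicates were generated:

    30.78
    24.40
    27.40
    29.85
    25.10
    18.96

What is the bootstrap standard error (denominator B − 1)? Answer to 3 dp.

Bootstrap SE is the standard deviation of the 6 replicate means.
Mean of replicates: (30.78 + 24.40 + 27.40 + 29.85 + 25.10 + 18.96) / 6 = 156.4900 / 6 = 26.0817
Sum of squared deviations: (+4.6983)² + (−1.6817)² + (+1.3183)² + (+3.7683)² + (−0.9817)² + (−7.1217)² = 92.5225
Variance = 92.5225 / 5 = 18.5045
SE* = √18.5045

SE* = 4.302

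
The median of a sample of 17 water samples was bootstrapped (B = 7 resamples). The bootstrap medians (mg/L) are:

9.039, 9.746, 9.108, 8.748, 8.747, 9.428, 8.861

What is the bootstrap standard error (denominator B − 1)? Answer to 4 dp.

SE* = 0.3729

Bootstrap SE is the standard deviation of the 7 replicate medians.
Mean of replicates: (9.039 + 9.746 + 9.108 + 8.748 + 8.747 + 9.428 + 8.861) / 7 = 63.67700 / 7 = 9.09671
Sum of squared deviations: (−0.05771)² + (+0.64929)² + (+0.01129)² + (−0.34871)² + (−0.34971)² + (+0.33129)² + (−0.23571)² = 0.83424
Variance = 0.83424 / 6 = 0.13904
SE* = √0.13904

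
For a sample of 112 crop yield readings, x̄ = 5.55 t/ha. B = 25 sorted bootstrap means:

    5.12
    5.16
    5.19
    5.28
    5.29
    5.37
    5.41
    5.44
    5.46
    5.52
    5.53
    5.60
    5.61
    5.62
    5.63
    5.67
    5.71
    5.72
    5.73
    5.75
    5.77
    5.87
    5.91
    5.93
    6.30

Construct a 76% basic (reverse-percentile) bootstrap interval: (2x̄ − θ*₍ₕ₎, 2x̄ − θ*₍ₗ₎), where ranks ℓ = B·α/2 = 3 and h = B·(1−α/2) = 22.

(5.23, 5.91)

Percentile endpoints at ranks 3 and 22: θ*₍3₎ = 5.19, θ*₍22₎ = 5.87.
Basic interval reflects these around x̄:
  lower = 2 × 5.55 − 5.87 = 5.23
  upper = 2 × 5.55 − 5.19 = 5.91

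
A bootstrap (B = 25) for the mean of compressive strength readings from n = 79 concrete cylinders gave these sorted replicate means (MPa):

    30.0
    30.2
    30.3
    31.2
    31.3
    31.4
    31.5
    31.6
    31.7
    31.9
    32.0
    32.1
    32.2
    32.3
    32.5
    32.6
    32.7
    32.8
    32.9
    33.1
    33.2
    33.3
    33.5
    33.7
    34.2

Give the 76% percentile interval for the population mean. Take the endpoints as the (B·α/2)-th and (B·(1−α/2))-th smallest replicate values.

α = 0.24; lower rank = 25 × 0.120 = 3; upper rank = 25 × 0.880 = 22.
The 3rd smallest replicate is 30.3; the 22nd is 33.3.

(30.3, 33.3)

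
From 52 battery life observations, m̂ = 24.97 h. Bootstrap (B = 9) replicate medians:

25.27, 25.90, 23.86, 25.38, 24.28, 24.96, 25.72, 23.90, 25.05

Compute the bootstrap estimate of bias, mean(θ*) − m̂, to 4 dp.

mean(θ*) = (25.27 + 25.90 + 23.86 + 25.38 + 24.28 + 24.96 + 25.72 + 23.90 + 25.05) / 9 = 24.92444
bias = 24.92444 − 24.97

bias = −0.0456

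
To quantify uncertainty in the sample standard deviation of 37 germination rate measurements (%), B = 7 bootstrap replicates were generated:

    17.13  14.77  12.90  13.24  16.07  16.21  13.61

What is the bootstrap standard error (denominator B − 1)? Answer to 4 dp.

SE* = 1.6571

Bootstrap SE is the standard deviation of the 7 replicate standard deviations.
Mean of replicates: (17.13 + 14.77 + 12.90 + 13.24 + 16.07 + 16.21 + 13.61) / 7 = 103.93000 / 7 = 14.84714
Sum of squared deviations: (+2.28286)² + (−0.07714)² + (−1.94714)² + (−1.60714)² + (+1.22286)² + (+1.36286)² + (−1.23714)² = 16.47494
Variance = 16.47494 / 6 = 2.74582
SE* = √2.74582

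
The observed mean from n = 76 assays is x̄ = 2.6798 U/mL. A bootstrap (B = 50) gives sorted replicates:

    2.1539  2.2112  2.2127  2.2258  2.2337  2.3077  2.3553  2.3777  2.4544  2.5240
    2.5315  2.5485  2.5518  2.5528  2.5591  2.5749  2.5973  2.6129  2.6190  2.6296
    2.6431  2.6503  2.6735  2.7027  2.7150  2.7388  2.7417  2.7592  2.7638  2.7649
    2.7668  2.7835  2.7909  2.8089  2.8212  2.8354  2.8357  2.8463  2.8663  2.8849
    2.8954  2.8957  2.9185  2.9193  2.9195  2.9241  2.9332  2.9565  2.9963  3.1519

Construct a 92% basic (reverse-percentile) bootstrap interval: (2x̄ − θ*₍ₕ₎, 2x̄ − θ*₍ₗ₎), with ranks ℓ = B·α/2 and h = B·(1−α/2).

Percentile endpoints at ranks 2 and 48: θ*₍2₎ = 2.2112, θ*₍48₎ = 2.9565.
Basic interval reflects these around x̄:
  lower = 2 × 2.6798 − 2.9565 = 2.4031
  upper = 2 × 2.6798 − 2.2112 = 3.1484

(2.4031, 3.1484)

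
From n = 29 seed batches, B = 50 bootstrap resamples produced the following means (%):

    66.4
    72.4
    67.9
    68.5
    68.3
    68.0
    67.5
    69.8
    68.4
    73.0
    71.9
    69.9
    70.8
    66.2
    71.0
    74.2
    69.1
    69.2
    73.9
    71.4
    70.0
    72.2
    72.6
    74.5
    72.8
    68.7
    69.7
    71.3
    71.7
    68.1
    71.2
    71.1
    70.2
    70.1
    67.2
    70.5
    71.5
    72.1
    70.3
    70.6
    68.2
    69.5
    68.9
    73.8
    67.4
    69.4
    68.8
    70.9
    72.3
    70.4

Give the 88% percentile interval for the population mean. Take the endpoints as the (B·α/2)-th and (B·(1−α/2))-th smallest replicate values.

Sorted replicates: 66.2, 66.4, 67.2, 67.4, 67.5, 67.9, 68.0, 68.1, 68.2, 68.3, 68.4, 68.5, 68.7, 68.8, 68.9, 69.1, 69.2, 69.4, 69.5, 69.7, 69.8, 69.9, 70.0, 70.1, 70.2, 70.3, 70.4, 70.5, 70.6, 70.8, 70.9, 71.0, 71.1, 71.2, 71.3, 71.4, 71.5, 71.7, 71.9, 72.1, 72.2, 72.3, 72.4, 72.6, 72.8, 73.0, 73.8, 73.9, 74.2, 74.5
α = 0.12; lower rank = 50 × 0.060 = 3; upper rank = 50 × 0.940 = 47.
The 3rd smallest replicate is 67.2; the 47th is 73.8.

(67.2, 73.8)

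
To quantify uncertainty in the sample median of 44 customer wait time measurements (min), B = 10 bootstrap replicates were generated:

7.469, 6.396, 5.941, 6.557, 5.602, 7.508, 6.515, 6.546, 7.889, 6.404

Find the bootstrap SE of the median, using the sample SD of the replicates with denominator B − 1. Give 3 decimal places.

SE* = 0.722

Bootstrap SE is the standard deviation of the 10 replicate medians.
Mean of replicates: (7.469 + 6.396 + 5.941 + 6.557 + 5.602 + 7.508 + 6.515 + 6.546 + 7.889 + 6.404) / 10 = 66.8270 / 10 = 6.6827
Sum of squared deviations: (+0.7863)² + (−0.2867)² + (−0.7417)² + (−0.1257)² + (−1.0807)² + (+0.8253)² + (−0.1677)² + (−0.1367)² + (+1.2063)² + (−0.2787)² = 4.6951
Variance = 4.6951 / 9 = 0.5217
SE* = √0.5217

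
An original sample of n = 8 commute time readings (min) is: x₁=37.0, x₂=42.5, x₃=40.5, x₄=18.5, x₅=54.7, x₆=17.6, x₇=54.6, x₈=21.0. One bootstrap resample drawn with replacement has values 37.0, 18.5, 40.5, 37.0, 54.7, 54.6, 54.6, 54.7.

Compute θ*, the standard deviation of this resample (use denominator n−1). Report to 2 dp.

Mean = 43.9500; sum of squared deviations = 1214.1800
s² = 1214.1800 / 7 = 173.4543
s = √173.4543 = 13.17

θ* = 13.17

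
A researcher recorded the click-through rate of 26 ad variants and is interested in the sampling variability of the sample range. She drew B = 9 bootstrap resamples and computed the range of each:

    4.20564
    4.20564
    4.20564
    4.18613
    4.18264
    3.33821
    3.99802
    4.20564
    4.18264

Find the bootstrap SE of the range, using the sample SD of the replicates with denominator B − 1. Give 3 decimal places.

SE* = 0.286

Bootstrap SE is the standard deviation of the 9 replicate ranges.
Mean of replicates: (4.20564 + 4.20564 + 4.20564 + 4.18613 + 4.18264 + 3.33821 + 3.99802 + 4.20564 + 4.18264) / 9 = 36.710200 / 9 = 4.078911
Sum of squared deviations: (+0.126729)² + (+0.126729)² + (+0.126729)² + (+0.107219)² + (+0.103729)² + (−0.740701)² + (−0.080891)² + (+0.126729)² + (+0.103729)² = 0.652438
Variance = 0.652438 / 8 = 0.081555
SE* = √0.081555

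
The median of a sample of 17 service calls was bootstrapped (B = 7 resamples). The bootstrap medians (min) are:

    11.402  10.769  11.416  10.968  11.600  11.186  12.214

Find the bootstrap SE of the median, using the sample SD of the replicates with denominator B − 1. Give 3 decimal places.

SE* = 0.470

Bootstrap SE is the standard deviation of the 7 replicate medians.
Mean of replicates: (11.402 + 10.769 + 11.416 + 10.968 + 11.600 + 11.186 + 12.214) / 7 = 79.5550 / 7 = 11.3650
Sum of squared deviations: (+0.0370)² + (−0.5960)² + (+0.0510)² + (−0.3970)² + (+0.2350)² + (−0.1790)² + (+0.8490)² = 1.3249
Variance = 1.3249 / 6 = 0.2208
SE* = √0.2208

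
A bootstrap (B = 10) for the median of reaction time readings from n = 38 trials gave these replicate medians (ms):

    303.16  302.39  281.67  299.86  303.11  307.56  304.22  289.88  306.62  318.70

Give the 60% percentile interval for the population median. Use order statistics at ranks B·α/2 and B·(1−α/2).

Sorted replicates: 281.67, 289.88, 299.86, 302.39, 303.11, 303.16, 304.22, 306.62, 307.56, 318.70
α = 0.40; lower rank = 10 × 0.200 = 2; upper rank = 10 × 0.800 = 8.
The 2nd smallest replicate is 289.88; the 8th is 306.62.

(289.88, 306.62)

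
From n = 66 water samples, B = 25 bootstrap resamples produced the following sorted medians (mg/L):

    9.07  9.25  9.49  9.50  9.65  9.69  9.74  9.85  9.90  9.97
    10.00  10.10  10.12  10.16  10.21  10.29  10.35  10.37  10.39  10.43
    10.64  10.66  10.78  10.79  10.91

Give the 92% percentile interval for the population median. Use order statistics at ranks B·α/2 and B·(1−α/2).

α = 0.08; lower rank = 25 × 0.040 = 1; upper rank = 25 × 0.960 = 24.
The 1st smallest replicate is 9.07; the 24th is 10.79.

(9.07, 10.79)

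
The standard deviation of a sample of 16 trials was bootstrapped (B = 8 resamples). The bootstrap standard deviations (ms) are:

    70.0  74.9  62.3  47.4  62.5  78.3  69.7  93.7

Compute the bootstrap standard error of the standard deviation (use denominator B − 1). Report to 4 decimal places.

Bootstrap SE is the standard deviation of the 8 replicate standard deviations.
Mean of replicates: (70.0 + 74.9 + 62.3 + 47.4 + 62.5 + 78.3 + 69.7 + 93.7) / 8 = 558.80000 / 8 = 69.85000
Sum of squared deviations: (+0.15000)² + (+5.05000)² + (−7.55000)² + (−22.45000)² + (−7.35000)² + (+8.45000)² + (−0.15000)² + (+23.85000)² = 1280.80000
Variance = 1280.80000 / 7 = 182.97143
SE* = √182.97143

SE* = 13.5267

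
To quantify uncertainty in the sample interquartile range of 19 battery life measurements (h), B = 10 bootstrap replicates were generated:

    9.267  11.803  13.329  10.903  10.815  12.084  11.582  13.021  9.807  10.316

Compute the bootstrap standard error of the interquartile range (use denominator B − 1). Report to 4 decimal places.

Bootstrap SE is the standard deviation of the 10 replicate interquartile ranges.
Mean of replicates: (9.267 + 11.803 + 13.329 + 10.903 + 10.815 + 12.084 + 11.582 + 13.021 + 9.807 + 10.316) / 10 = 112.92700 / 10 = 11.29270
Sum of squared deviations: (−2.02570)² + (+0.51030)² + (+2.03630)² + (−0.38970)² + (−0.47770)² + (+0.79130)² + (+0.28930)² + (+1.72830)² + (−1.48570)² + (−0.97670)² = 15.74857
Variance = 15.74857 / 9 = 1.74984
SE* = √1.74984

SE* = 1.3228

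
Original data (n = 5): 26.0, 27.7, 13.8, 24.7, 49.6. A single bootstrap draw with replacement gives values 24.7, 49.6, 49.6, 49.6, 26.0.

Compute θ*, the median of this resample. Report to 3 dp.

θ* = 49.600

Sorted: 24.7, 26.0, 49.6, 49.6, 49.6
Median = middle value = 49.600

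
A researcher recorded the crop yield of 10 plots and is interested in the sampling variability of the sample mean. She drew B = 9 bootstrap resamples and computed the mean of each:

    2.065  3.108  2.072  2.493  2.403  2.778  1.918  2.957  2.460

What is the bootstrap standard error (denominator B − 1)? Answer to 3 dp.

Bootstrap SE is the standard deviation of the 9 replicate means.
Mean of replicates: (2.065 + 3.108 + 2.072 + 2.493 + 2.403 + 2.778 + 1.918 + 2.957 + 2.460) / 9 = 22.2540 / 9 = 2.4727
Sum of squared deviations: (−0.4077)² + (+0.6353)² + (−0.4007)² + (+0.0203)² + (−0.0697)² + (+0.3053)² + (−0.5547)² + (+0.4843)² + (−0.0127)² = 1.3713
Variance = 1.3713 / 8 = 0.1714
SE* = √0.1714

SE* = 0.414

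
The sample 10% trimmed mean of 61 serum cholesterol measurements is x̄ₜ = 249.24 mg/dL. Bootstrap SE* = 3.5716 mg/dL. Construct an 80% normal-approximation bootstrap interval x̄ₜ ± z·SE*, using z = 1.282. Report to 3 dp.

(244.661, 253.819)

Margin = 1.282 × 3.5716 = 4.5788
Interval: 249.24 ± 4.5788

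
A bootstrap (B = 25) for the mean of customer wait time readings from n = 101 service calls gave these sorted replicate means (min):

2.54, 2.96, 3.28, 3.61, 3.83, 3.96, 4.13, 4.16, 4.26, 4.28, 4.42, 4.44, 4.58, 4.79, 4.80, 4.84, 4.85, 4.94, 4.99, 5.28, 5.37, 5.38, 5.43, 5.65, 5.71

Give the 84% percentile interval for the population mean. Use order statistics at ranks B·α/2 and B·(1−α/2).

α = 0.16; lower rank = 25 × 0.080 = 2; upper rank = 25 × 0.920 = 23.
The 2nd smallest replicate is 2.96; the 23rd is 5.43.

(2.96, 5.43)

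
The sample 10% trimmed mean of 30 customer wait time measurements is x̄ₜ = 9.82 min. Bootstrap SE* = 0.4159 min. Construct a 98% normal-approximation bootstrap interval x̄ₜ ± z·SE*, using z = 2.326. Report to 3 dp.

(8.853, 10.787)

Margin = 2.326 × 0.4159 = 0.9674
Interval: 9.82 ± 0.9674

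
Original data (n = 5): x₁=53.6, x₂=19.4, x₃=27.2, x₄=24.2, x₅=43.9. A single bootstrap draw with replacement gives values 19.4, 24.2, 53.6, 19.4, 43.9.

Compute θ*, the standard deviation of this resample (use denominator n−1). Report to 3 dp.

θ* = 15.704

Mean = 32.1000; sum of squared deviations = 986.4800
s² = 986.4800 / 4 = 246.6200
s = √246.6200 = 15.704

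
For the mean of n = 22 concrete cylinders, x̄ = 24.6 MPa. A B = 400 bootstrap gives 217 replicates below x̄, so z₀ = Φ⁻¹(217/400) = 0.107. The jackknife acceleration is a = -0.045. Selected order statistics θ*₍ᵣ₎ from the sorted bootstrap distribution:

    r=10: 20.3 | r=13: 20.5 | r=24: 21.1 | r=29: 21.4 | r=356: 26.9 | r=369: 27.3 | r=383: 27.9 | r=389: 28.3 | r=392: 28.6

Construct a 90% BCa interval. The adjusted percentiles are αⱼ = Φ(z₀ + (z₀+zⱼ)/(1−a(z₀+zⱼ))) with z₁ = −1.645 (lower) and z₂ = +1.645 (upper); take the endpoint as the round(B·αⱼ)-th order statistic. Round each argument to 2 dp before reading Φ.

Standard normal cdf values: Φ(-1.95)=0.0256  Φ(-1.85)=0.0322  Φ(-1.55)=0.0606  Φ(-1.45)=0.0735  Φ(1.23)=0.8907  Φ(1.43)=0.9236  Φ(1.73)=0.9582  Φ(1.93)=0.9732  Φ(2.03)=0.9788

(21.1, 27.9)

Lower: z₀ + z₁ = 0.107 + (-1.645) = -1.538; 1 − a(z₀+z₁) = 1 − (-0.045)(-1.538) = 0.9308; argument = 0.107 + (-1.538)/0.9308 = -1.5454 → -1.55.
α₁ = Φ(-1.55) = 0.0606; rank = round(400 × 0.0606) = 24; θ*₍24₎ = 21.1.
Upper: z₀ + z₂ = 1.752; 1 − a(z₀+z₂) = 1.0788; argument = 1.7310 → 1.73; α₂ = 0.9582; rank = 383; θ*₍383₎ = 27.9.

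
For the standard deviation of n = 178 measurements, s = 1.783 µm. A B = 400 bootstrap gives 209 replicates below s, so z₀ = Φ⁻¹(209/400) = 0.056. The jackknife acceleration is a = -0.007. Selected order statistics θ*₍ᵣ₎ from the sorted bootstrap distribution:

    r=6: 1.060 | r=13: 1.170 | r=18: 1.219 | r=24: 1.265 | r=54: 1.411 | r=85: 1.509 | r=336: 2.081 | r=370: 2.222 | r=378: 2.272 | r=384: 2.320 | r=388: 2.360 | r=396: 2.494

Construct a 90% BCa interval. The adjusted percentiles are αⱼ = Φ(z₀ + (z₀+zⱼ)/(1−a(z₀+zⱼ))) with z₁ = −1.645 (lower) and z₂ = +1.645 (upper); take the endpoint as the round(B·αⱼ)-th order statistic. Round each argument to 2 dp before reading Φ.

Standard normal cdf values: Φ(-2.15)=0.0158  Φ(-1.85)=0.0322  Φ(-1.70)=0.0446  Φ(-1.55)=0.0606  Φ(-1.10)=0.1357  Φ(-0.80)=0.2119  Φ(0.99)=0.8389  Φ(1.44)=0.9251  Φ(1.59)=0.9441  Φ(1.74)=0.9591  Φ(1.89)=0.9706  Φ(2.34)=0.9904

(1.265, 2.320)

Lower: z₀ + z₁ = 0.056 + (-1.645) = -1.589; 1 − a(z₀+z₁) = 1 − (-0.007)(-1.589) = 0.9889; argument = 0.056 + (-1.589)/0.9889 = -1.5509 → -1.55.
α₁ = Φ(-1.55) = 0.0606; rank = round(400 × 0.0606) = 24; θ*₍24₎ = 1.265.
Upper: z₀ + z₂ = 1.701; 1 − a(z₀+z₂) = 1.0119; argument = 1.7370 → 1.74; α₂ = 0.9591; rank = 384; θ*₍384₎ = 2.320.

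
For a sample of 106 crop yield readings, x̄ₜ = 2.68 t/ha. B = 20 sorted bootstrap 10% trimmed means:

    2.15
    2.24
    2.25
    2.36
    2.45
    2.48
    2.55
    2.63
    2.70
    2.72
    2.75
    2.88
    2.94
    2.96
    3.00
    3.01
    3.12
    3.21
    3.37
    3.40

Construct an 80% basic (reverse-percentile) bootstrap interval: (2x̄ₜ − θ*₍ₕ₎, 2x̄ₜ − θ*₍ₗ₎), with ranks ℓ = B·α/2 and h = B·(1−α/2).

(2.15, 3.12)

Percentile endpoints at ranks 2 and 18: θ*₍2₎ = 2.24, θ*₍18₎ = 3.21.
Basic interval reflects these around x̄ₜ:
  lower = 2 × 2.68 − 3.21 = 2.15
  upper = 2 × 2.68 − 2.24 = 3.12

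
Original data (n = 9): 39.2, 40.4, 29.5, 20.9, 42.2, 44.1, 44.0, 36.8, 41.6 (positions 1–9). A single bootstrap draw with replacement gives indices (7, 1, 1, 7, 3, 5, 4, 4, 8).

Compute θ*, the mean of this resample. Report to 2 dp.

Resample values: 44.0, 39.2, 39.2, 44.0, 29.5, 42.2, 20.9, 20.9, 36.8.
Mean = (44.0 + 39.2 + 39.2 + 44.0 + 29.5 + 42.2 + 20.9 + 20.9 + 36.8) / 9 = 316.70 / 9 = 35.19

θ* = 35.19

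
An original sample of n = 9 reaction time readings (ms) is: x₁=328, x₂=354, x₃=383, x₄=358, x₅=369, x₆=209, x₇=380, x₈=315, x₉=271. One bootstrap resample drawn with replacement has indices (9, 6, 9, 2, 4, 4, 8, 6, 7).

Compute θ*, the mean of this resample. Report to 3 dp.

Resample values: 271, 209, 271, 354, 358, 358, 315, 209, 380.
Mean = (271 + 209 + 271 + 354 + 358 + 358 + 315 + 209 + 380) / 9 = 2725.0 / 9 = 302.778

θ* = 302.778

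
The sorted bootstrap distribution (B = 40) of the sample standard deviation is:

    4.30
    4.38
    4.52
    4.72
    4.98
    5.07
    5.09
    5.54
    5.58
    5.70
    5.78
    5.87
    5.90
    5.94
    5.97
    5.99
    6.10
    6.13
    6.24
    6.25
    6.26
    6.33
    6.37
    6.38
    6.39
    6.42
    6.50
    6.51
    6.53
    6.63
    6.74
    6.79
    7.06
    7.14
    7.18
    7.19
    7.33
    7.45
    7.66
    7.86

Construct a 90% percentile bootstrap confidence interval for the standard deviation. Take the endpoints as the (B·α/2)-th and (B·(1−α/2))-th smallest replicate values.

(4.38, 7.45)

α = 0.10; lower rank = 40 × 0.050 = 2; upper rank = 40 × 0.950 = 38.
The 2nd smallest replicate is 4.38; the 38th is 7.45.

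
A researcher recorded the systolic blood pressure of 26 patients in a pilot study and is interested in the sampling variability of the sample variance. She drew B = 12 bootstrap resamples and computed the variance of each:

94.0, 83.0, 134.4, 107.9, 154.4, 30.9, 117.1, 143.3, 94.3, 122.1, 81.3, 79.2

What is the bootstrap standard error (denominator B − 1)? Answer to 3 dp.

SE* = 33.884

Bootstrap SE is the standard deviation of the 12 replicate variances.
Mean of replicates: (94.0 + 83.0 + 134.4 + 107.9 + 154.4 + 30.9 + 117.1 + 143.3 + 94.3 + 122.1 + 81.3 + 79.2) / 12 = 1241.9000 / 12 = 103.4917
Sum of squared deviations: (−9.4917)² + (−20.4917)² + (+30.9083)² + (+4.4083)² + (+50.9083)² + (−72.5917)² + (+13.6083)² + (+39.8083)² + (−9.1917)² + (+18.6083)² + (−22.1917)² + (−24.2917)² = 12629.1692
Variance = 12629.1692 / 11 = 1148.1063
SE* = √1148.1063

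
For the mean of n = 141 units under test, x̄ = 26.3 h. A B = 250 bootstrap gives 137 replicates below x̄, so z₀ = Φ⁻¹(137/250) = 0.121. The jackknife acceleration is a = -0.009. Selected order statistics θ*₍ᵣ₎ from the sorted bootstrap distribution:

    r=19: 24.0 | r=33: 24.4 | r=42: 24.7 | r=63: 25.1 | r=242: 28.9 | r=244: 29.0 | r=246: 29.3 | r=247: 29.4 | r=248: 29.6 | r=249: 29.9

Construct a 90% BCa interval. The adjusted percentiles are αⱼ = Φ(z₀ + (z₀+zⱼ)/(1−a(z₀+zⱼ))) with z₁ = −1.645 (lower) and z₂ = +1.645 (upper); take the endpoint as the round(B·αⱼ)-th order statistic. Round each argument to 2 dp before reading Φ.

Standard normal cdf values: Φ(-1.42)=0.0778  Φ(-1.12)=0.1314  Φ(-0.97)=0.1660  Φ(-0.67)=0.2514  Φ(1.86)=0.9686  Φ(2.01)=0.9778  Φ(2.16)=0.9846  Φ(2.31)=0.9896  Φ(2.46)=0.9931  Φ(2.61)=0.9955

(24.0, 28.9)

Lower: z₀ + z₁ = 0.121 + (-1.645) = -1.524; 1 − a(z₀+z₁) = 1 − (-0.009)(-1.524) = 0.9863; argument = 0.121 + (-1.524)/0.9863 = -1.4242 → -1.42.
α₁ = Φ(-1.42) = 0.0778; rank = round(250 × 0.0778) = 19; θ*₍19₎ = 24.0.
Upper: z₀ + z₂ = 1.766; 1 − a(z₀+z₂) = 1.0159; argument = 1.8594 → 1.86; α₂ = 0.9686; rank = 242; θ*₍242₎ = 28.9.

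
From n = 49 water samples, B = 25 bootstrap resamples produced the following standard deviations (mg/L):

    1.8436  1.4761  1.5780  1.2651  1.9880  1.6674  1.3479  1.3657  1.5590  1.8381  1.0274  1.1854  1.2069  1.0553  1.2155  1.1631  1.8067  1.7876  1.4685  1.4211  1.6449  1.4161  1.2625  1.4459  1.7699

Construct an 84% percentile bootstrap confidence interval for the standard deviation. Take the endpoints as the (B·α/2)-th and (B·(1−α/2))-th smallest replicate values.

(1.0553, 1.8381)

Sorted replicates: 1.0274, 1.0553, 1.1631, 1.1854, 1.2069, 1.2155, 1.2625, 1.2651, 1.3479, 1.3657, 1.4161, 1.4211, 1.4459, 1.4685, 1.4761, 1.5590, 1.5780, 1.6449, 1.6674, 1.7699, 1.7876, 1.8067, 1.8381, 1.8436, 1.9880
α = 0.16; lower rank = 25 × 0.080 = 2; upper rank = 25 × 0.920 = 23.
The 2nd smallest replicate is 1.0553; the 23rd is 1.8381.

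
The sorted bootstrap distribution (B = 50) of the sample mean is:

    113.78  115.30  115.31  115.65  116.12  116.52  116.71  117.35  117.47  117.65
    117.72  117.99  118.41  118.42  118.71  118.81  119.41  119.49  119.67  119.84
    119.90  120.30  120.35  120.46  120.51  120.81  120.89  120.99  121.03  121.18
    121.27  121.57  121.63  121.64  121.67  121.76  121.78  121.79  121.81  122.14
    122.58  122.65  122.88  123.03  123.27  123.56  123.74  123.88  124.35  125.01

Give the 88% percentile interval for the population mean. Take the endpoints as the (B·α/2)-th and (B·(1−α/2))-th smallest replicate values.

α = 0.12; lower rank = 50 × 0.060 = 3; upper rank = 50 × 0.940 = 47.
The 3rd smallest replicate is 115.31; the 47th is 123.74.

(115.31, 123.74)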